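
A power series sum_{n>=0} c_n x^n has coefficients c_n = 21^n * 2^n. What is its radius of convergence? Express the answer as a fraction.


By the root test (Cauchy-Hadamard), the radius is R = 1 / limsup_n |c_n|^(1/n).
Here |c_n|^(1/n) = (21^n * 2^n)^(1/n) = 21 * 2 = 42 for all n.
So R = 1/42 = 1/42.

1/42


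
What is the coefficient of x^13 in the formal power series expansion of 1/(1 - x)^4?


The expansion 1/(1 - x)^r = sum_{k>=0} C(k + r - 1, r - 1) x^k follows from the multiset / negative-binomial theorem (or from repeated differentiation of the geometric series).
For r = 4 and k = 13:
C(16, 3) = 20922789888000 / (6 * 6227020800) = 560.

560


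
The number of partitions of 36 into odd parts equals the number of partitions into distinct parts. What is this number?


Computing partitions of 36 into odd parts (1, 3, 5, ...):
Using the generating function prod_{k>=0} 1/(1-x^(2k+1)),
the count is 668

668


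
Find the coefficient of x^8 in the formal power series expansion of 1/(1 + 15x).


Write 1/(1 + c x) = 1/(1 - (-c) x) and apply the geometric-series identity
1/(1 - y) = sum_{k>=0} y^k to get 1/(1 + c x) = sum_{k>=0} (-c)^k x^k.
So the coefficient of x^k is (-c)^k = (-1)^k * c^k.
Here c = 15 and k = 8:
(-15)^8 = 1 * 2562890625 = 2562890625

2562890625


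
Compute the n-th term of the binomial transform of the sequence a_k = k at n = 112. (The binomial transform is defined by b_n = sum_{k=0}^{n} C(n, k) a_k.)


With a_k = k, b_n = sum_{k=0}^{n} C(n, k) k. Using k * C(n, k) = n * C(n-1, k-1) gives b_n = n * sum_{k>=1} C(n-1, k-1) = n * 2^(n-1).
For n = 112: 112 * 2^111 = 112 * 2596148429267413814265248164610048 = 290768624077950347197707794436325376.

290768624077950347197707794436325376


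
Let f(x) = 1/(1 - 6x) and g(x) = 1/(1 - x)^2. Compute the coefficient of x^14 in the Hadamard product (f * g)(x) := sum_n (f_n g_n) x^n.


f has coefficients f_k = 6^k. For g = 1/(1 - x)^2 the coefficient is g_k = C(k + 1, 1) = k + 1. The Hadamard coefficient is (f * g)_k = 6^k * (k + 1).
For k = 14: 6^14 * 15 = 78364164096 * 15 = 1175462461440.

1175462461440


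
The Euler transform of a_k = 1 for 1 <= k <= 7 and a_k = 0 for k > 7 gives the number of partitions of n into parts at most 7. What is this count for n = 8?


Partitions of 8 into parts at most 7:
Using generating function (1-x)^(-1)(1-x^2)^(-1)...(1-x^7)^(-1),
the coefficient of x^8 = 21

21


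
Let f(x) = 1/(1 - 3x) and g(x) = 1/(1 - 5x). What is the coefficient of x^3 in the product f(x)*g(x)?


The coefficient of x^n in f*g is the Cauchy product: sum_{k=0}^{n} a^k * b^(n-k).
With a=3, b=5, n=3:
sum_{k=0}^{3} 3^k * 5^(3-k)
= 272

272


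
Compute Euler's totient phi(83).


phi(n) counts integers in [1, n] coprime to n. Using the multiplicative formula phi(n) = n * prod_{p | n} (1 - 1/p):
83 = 83, so
phi(83) = 83 * (1 - 1/83) = 82.

82


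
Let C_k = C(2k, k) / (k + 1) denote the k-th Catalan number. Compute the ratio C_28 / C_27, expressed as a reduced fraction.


Using C_k = (2k)! / (k! (k+1)!), the ratio C_{k+1}/C_k simplifies to
C_{k+1}/C_k = [(2k+2)! / ((k+1)! (k+2)!)] * [k! (k+1)! / (2k)!]
 = (2k+2)(2k+1) / ((k+1)(k+2)) = 2(2k+1) / (k+2).
For k = 27: 2(2*27 + 1) / (27 + 2) = 110/29 = 110/29.

110/29


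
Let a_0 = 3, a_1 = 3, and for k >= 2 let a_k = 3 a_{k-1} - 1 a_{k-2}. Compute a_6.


Iterating the recurrence forward:
a_0 = 3
a_1 = 3
a_2 = 3*3 - 1*3 = 6
a_3 = 3*6 - 1*3 = 15
a_4 = 3*15 - 1*6 = 39
a_5 = 3*39 - 1*15 = 102
a_6 = 3*102 - 1*39 = 267
So a_6 = 267.

267


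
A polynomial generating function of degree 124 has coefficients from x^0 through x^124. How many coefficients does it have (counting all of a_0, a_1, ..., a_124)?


A polynomial of degree 124 takes the form a_0 + a_1 x + ... + a_124 x^124.
The number of coefficients is 124 + 1 = 125.

125


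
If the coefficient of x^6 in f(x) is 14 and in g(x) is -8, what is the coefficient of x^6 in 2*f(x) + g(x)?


Scalar multiplication scales coefficients: 2 * 14 = 28.
Then add the g coefficient: 28 + -8
= 20

20


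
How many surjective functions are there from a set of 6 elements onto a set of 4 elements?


By inclusion-exclusion on which target elements are missed, the number of surjections from an n-set onto a k-set is
surj(n, k) = sum_{j=0}^{k} (-1)^j C(k, j) (k - j)^n.
Equivalently surj(n, k) = k! * S(n, k), where S(n, k) is the Stirling number of the second kind.
For n = 6, k = 4:
S(6, 4) = 65, so
surj = 4! * 65 = 24 * 65 = 1560.

1560


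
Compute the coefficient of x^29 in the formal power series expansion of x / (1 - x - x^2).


Let f(x) = sum_{k>=0} a_k x^k. Multiplying f(x) * (1 - x - x^2) = x and matching coefficients gives a_0 = 0, a_1 = 1, and a_k = a_{k-1} + a_{k-2} for k >= 2. These are the Fibonacci numbers F_k.
Iterating from F_0 = 0, F_1 = 1:
F_0=0, F_1=1, F_2=1, F_3=2, F_4=3, F_5=5, F_6=8, F_7=13, F_8=21, F_9=34, ...
F_29 = 514229.

514229


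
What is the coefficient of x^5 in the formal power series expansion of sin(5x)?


The Maclaurin series is sin(t) = sum_{k>=0} (-1)^k t^(2k+1) / (2k+1)!, so substituting t = 5x, only odd powers of x are nonzero, with coefficient of x^(2k+1) equal to (-1)^k 5^(2k+1) / (2k+1)!.
Write 5 = 2*2 + 1, giving the coefficient (-1)^2 * 5^5 / 5! = 3125/120 = 625/24.

625/24


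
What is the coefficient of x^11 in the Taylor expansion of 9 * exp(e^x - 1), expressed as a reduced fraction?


exp(e^x - 1) = sum_{k>=0} Bell_k x^k / k!, where Bell_k is the k-th Bell number.
So the coefficient of x^11 is 9 * Bell_11 / 11!.
Computing: Bell_11 = 678570 and 11! = 39916800, giving
9 * 678570/39916800 = 22619/147840.

22619/147840


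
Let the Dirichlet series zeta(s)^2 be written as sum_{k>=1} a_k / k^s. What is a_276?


The Dirichlet convolution of the constant function 1 with itself gives (1 * 1)(k) = sum_{d | k} 1 = d(k), the number of positive divisors of k.
Since zeta(s) = sum_{k>=1} 1/k^s, we have zeta(s)^2 = sum_{k>=1} d(k)/k^s, so a_k = d(k).
For k = 276: the divisors are 1, 2, 3, 4, 6, 12, 23, 46, 69, 92, 138, 276.
Count = 12.

12


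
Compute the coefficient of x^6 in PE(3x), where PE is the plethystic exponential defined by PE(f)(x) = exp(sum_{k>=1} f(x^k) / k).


With f(x) = 3x, the exponent is sum_{k>=1} 3 x^k / k = 3 * (-ln(1 - x)). Exponentiating:
PE(3x) = exp(-3 ln(1 - x)) = 1/(1 - x)^3.
By the negative binomial expansion, [x^n] 1/(1 - x)^3 = C(n + 2, 2).
For n = 6: C(8, 2) = 28.

28


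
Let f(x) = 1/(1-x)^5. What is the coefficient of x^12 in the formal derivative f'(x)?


Differentiate: d/dx [ 1/(1-x)^r ] = r / (1-x)^(r+1).
Here r = 5, so f'(x) = 5 / (1-x)^6.
The expansion of 1/(1-x)^(r+1) has coefficient of x^n equal to C(n+r, r).
So the coefficient of x^12 in f'(x) is
5 * C(17, 5) = 5 * 6188 = 30940

30940


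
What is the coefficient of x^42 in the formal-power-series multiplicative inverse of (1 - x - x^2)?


Let the inverse be f(x) = sum_{k>=0} a_k x^k. From f(x) * (1 - x - x^2) = 1 and matching coefficients:
 x^0: a_0 = 1.
 x^1: a_1 - a_0 = 0, so a_1 = 1.
 x^k (k >= 2): a_k - a_{k-1} - a_{k-2} = 0, i.e. a_k = a_{k-1} + a_{k-2}.
This is the Fibonacci-type recurrence shifted so that a_0 = a_1 = 1.
Iterating: a_0=1, a_1=1, a_2=2, a_3=3, a_4=5, a_5=8, a_6=13, a_7=21, a_8=34, a_9=55, ...
a_42 = 433494437.

433494437


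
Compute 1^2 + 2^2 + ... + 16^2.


This power sum has a closed form given by Faulhaber's formula
sum_{k=1}^{m} k^p = (1 / (p + 1)) * sum_{j=0}^{p} C(p + 1, j) B_j m^(p + 1 - j),
but for small m direct computation is fastest:
1 + 4 + 9 + 16 + 25 + 36 + 49 + 64 + 81 + 100 + 121 + 144 + 169 + 196 + 225 + 256 = 1496.

1496


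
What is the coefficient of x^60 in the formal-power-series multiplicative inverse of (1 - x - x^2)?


Let the inverse be f(x) = sum_{k>=0} a_k x^k. From f(x) * (1 - x - x^2) = 1 and matching coefficients:
 x^0: a_0 = 1.
 x^1: a_1 - a_0 = 0, so a_1 = 1.
 x^k (k >= 2): a_k - a_{k-1} - a_{k-2} = 0, i.e. a_k = a_{k-1} + a_{k-2}.
This is the Fibonacci-type recurrence shifted so that a_0 = a_1 = 1.
Iterating: a_0=1, a_1=1, a_2=2, a_3=3, a_4=5, a_5=8, a_6=13, a_7=21, a_8=34, a_9=55, ...
a_60 = 2504730781961.

2504730781961


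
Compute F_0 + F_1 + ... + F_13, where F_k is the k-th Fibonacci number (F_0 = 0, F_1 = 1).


Use the identity sum_{k=0}^{N} F_k = F_{N+2} - 1 (which follows from F_{k+2} - F_{k+1} = F_k). Then
sum_{k=0}^{13} F_k = (F_{15} - 1) - (F_{1} - 1) = F_{15} - F_{1}.
Computing: F_{15} = 610, F_{1} = 1, so
Sum = 610 - 1 = 609.

609


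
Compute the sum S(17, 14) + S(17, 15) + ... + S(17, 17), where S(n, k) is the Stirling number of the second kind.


By definition, S(n, k) counts partitions of an n-set into exactly k nonempty blocks.
Computing row n = 17 for k = 14..17:
S(17, k): 249900, 7820, 136, 1
Sum = 257857.

257857


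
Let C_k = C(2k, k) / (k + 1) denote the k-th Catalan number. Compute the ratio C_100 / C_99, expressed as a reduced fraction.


Using C_k = (2k)! / (k! (k+1)!), the ratio C_{k+1}/C_k simplifies to
C_{k+1}/C_k = [(2k+2)! / ((k+1)! (k+2)!)] * [k! (k+1)! / (2k)!]
 = (2k+2)(2k+1) / ((k+1)(k+2)) = 2(2k+1) / (k+2).
For k = 99: 2(2*99 + 1) / (99 + 2) = 398/101 = 398/101.

398/101


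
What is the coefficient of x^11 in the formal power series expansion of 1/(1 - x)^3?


The expansion 1/(1 - x)^r = sum_{k>=0} C(k + r - 1, r - 1) x^k follows from the multiset / negative-binomial theorem (or from repeated differentiation of the geometric series).
For r = 3 and k = 11:
C(13, 2) = 6227020800 / (2 * 39916800) = 78.

78


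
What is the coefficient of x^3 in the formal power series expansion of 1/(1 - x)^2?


The negative binomial / multiset identity is
1/(1 - x)^r = sum_{k>=0} C(k + r - 1, r - 1) x^k.
Here r = 2 and k = 3, so the coefficient is
C(3 + 1, 1) = C(4, 1)
= 4

4


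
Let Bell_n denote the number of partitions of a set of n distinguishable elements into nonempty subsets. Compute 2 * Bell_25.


Bell_25 can be computed from the Bell triangle or from Dobinski's identity Bell_n = (1/e) * sum_{k>=0} k^n / k!.
Computing Bell_25 = 4638590332229999353.
Then 2 * 4638590332229999353 = 9277180664459998706.

9277180664459998706


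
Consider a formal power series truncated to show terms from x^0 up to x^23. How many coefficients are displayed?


From x^0 to x^23 inclusive, the count is 23 - 0 + 1 = 24.

24


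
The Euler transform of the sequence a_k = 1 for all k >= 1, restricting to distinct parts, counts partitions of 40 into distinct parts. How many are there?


Partitions of 40 into distinct parts can be computed via generating function.
Product (1+x)(1+x^2)(1+x^3)...
The coefficient of x^40 = 1113

1113


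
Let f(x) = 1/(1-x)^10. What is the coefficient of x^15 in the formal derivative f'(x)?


Differentiate: d/dx [ 1/(1-x)^r ] = r / (1-x)^(r+1).
Here r = 10, so f'(x) = 10 / (1-x)^11.
The expansion of 1/(1-x)^(r+1) has coefficient of x^n equal to C(n+r, r).
So the coefficient of x^15 in f'(x) is
10 * C(25, 10) = 10 * 3268760 = 32687600

32687600


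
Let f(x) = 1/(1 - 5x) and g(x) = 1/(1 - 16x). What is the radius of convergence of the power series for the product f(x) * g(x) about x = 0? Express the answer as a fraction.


The radius of 1/(1 - 5x) is 1/5 (nearest singularity at x = 1/5), and the radius of 1/(1 - 16x) is 1/16.
The product f(x)*g(x) = 1/((1 - 5x)(1 - 16x)) has singularities at both 1/5 and 1/16, so its radius of convergence is the distance to the nearest one:
min(1/5, 1/16) = 1/16.

1/16


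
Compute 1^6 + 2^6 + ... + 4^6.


This power sum has a closed form given by Faulhaber's formula
sum_{k=1}^{m} k^p = (1 / (p + 1)) * sum_{j=0}^{p} C(p + 1, j) B_j m^(p + 1 - j),
but for small m direct computation is fastest:
1 + 64 + 729 + 4096 = 4890.

4890


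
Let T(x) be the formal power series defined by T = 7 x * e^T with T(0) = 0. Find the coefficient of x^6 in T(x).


Apply the Lagrange inversion formula: if T = 7 x * phi(T) with phi(t) = e^t, then
[x^n] T = 7^n * (1/n) [t^(n-1)] phi(t)^n = 7^n * (1/n) [t^(n-1)] e^(n t) = 7^n * (1/n) * n^(n-1) / (n-1)! = 7^n * n^(n-1) / n!.
When c = 1 this is the Cayley count of rooted labeled trees on n vertices, divided by n!.
For n = 6: 7^6 * 6^5 / 6! = 117649 * 7776/720 = 6353046/5.

6353046/5


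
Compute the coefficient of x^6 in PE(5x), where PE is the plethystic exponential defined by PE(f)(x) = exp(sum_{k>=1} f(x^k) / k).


With f(x) = 5x, the exponent is sum_{k>=1} 5 x^k / k = 5 * (-ln(1 - x)). Exponentiating:
PE(5x) = exp(-5 ln(1 - x)) = 1/(1 - x)^5.
By the negative binomial expansion, [x^n] 1/(1 - x)^5 = C(n + 4, 4).
For n = 6: C(10, 4) = 210.

210


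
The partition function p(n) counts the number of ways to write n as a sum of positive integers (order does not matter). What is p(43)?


Using the generating function prod_{k>=1} 1/(1-x^k), we compute p(43).
By dynamic programming over parts 1 through 43:
p(43) = 63261

63261


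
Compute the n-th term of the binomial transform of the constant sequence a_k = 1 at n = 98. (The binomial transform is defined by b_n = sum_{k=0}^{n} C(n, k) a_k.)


With a_k = 1 for all k, b_n = sum_{k=0}^{n} C(n, k) = 2^n by the binomial theorem.
For n = 98: 2^98 = 316912650057057350374175801344.

316912650057057350374175801344


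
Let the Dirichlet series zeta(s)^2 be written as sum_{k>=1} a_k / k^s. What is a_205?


The Dirichlet convolution of the constant function 1 with itself gives (1 * 1)(k) = sum_{d | k} 1 = d(k), the number of positive divisors of k.
Since zeta(s) = sum_{k>=1} 1/k^s, we have zeta(s)^2 = sum_{k>=1} d(k)/k^s, so a_k = d(k).
For k = 205: the divisors are 1, 5, 41, 205.
Count = 4.

4


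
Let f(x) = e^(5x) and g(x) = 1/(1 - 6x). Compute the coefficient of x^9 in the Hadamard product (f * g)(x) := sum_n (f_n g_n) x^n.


Expanding: f_k = 5^k/k! (from e^(5x)) and g_k = 6^k (from 1/(1 - 6x)). So the Hadamard coefficient (f * g)_k = 5^k 6^k / k! = (30)^k / k!.
For k = 9: 30^9/9! = 19683000000000/362880 = 379687500/7.

379687500/7


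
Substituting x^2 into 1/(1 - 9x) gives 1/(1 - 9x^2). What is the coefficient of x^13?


Since 1/(1 - 9x^2) only has even powers of x,
the coefficient of x^13 (odd) is 0.

0


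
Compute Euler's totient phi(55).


phi(n) counts integers in [1, n] coprime to n. Using the multiplicative formula phi(n) = n * prod_{p | n} (1 - 1/p):
55 = 5 * 11, so
phi(55) = 55 * (1 - 1/5) * (1 - 1/11) = 40.

40


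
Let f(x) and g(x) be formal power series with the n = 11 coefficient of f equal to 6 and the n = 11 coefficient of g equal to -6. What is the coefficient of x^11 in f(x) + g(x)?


Addition of formal power series is termwise.
The coefficient of x^11 in f + g = 6 + -6
= 0

0


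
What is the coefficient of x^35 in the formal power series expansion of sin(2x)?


The Maclaurin series is sin(t) = sum_{k>=0} (-1)^k t^(2k+1) / (2k+1)!, so substituting t = 2x, only odd powers of x are nonzero, with coefficient of x^(2k+1) equal to (-1)^k 2^(2k+1) / (2k+1)!.
Write 35 = 2*17 + 1, giving the coefficient (-1)^17 * 2^35 / 35! = -34359738368/10333147966386144929666651337523200000000 = -8/2405873491984360136479756640625.

-8/2405873491984360136479756640625


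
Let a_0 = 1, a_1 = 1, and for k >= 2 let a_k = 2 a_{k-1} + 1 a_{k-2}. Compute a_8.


Iterating the recurrence forward:
a_0 = 1
a_1 = 1
a_2 = 2*1 + 1*1 = 3
a_3 = 2*3 + 1*1 = 7
a_4 = 2*7 + 1*3 = 17
a_5 = 2*17 + 1*7 = 41
a_6 = 2*41 + 1*17 = 99
a_7 = 2*99 + 1*41 = 239
a_8 = 2*239 + 1*99 = 577
So a_8 = 577.

577


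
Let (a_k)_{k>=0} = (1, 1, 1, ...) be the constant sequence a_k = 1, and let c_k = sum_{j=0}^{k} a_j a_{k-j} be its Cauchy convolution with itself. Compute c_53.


Since a_j = 1 for all j >= 0, the convolution sum becomes
c_k = sum_{j=0}^{k} 1 * 1 = 1 * (k + 1).
Equivalently, the generating function of (a_k) is 1/(1 - x) and its square is 1/(1 - x)^2 = sum_{k>=0} 1(k + 1) x^k.
For k = 53: 1 * 54 = 54.

54


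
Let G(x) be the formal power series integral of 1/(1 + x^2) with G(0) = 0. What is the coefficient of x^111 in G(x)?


1/(1 + x^2) = sum_{j>=0} (-1)^j x^(2j). Integrating termwise with G(0) = 0:
G(x) = sum_{j>=0} (-1)^j x^(2j+1) / (2j+1) = arctan(x).
Only odd powers are nonzero. For x^111 write 111 = 2*55 + 1, giving
(-1)^55 / 111 = -1/111 = -1/111.

-1/111


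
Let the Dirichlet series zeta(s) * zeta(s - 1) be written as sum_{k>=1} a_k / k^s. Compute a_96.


Convolution gives a_k = sum_{d | k} d * 1 = sum_{d | k} d = sigma(k), the sum of positive divisors of k.
For k = 96, the divisors are 1, 2, 3, 4, 6, 8, 12, 16, 24, 32, 48, 96, so
sigma(96) = 1 + 2 + 3 + 4 + 6 + 8 + 12 + 16 + 24 + 32 + 48 + 96 = 252.

252


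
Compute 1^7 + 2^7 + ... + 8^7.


This power sum has a closed form given by Faulhaber's formula
sum_{k=1}^{m} k^p = (1 / (p + 1)) * sum_{j=0}^{p} C(p + 1, j) B_j m^(p + 1 - j),
but for small m direct computation is fastest:
1 + 128 + 2187 + 16384 + 78125 + 279936 + 823543 + 2097152 = 3297456.

3297456


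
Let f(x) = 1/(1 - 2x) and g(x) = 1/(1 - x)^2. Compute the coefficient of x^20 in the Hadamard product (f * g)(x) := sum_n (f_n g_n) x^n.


f has coefficients f_k = 2^k. For g = 1/(1 - x)^2 the coefficient is g_k = C(k + 1, 1) = k + 1. The Hadamard coefficient is (f * g)_k = 2^k * (k + 1).
For k = 20: 2^20 * 21 = 1048576 * 21 = 22020096.

22020096


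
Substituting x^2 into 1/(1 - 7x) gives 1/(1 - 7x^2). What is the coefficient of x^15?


Since 1/(1 - 7x^2) only has even powers of x,
the coefficient of x^15 (odd) is 0.

0


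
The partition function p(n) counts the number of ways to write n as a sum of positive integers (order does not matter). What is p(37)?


Using the generating function prod_{k>=1} 1/(1-x^k), we compute p(37).
By dynamic programming over parts 1 through 37:
p(37) = 21637

21637


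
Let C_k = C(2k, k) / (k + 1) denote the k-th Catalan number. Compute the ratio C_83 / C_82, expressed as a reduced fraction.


Using C_k = (2k)! / (k! (k+1)!), the ratio C_{k+1}/C_k simplifies to
C_{k+1}/C_k = [(2k+2)! / ((k+1)! (k+2)!)] * [k! (k+1)! / (2k)!]
 = (2k+2)(2k+1) / ((k+1)(k+2)) = 2(2k+1) / (k+2).
For k = 82: 2(2*82 + 1) / (82 + 2) = 330/84 = 55/14.

55/14


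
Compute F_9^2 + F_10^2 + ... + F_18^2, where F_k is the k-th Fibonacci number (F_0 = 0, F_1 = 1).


There is a standard identity sum_{k=0}^{N} F_k^2 = F_N * F_{N+1} (proved inductively from the telescoping relation F_k^2 = F_k F_{k+1} - F_{k-1} F_k). Then
sum_{k=9}^{18} F_k^2 = F_18 F_19 - F_8 F_9.
Computing: F_18 = 2584, F_19 = 4181, F_8 = 21, F_9 = 34.
Sum = 2584 * 4181 - 21 * 34 = 10802990.

10802990


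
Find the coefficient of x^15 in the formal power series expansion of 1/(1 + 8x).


Write 1/(1 + c x) = 1/(1 - (-c) x) and apply the geometric-series identity
1/(1 - y) = sum_{k>=0} y^k to get 1/(1 + c x) = sum_{k>=0} (-c)^k x^k.
So the coefficient of x^k is (-c)^k = (-1)^k * c^k.
Here c = 8 and k = 15:
(-8)^15 = -1 * 35184372088832 = -35184372088832

-35184372088832


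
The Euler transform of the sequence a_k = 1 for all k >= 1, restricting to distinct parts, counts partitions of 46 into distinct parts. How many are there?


Partitions of 46 into distinct parts can be computed via generating function.
Product (1+x)(1+x^2)(1+x^3)...
The coefficient of x^46 = 2304

2304


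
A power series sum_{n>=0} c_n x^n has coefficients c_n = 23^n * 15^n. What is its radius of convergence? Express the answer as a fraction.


By the root test (Cauchy-Hadamard), the radius is R = 1 / limsup_n |c_n|^(1/n).
Here |c_n|^(1/n) = (23^n * 15^n)^(1/n) = 23 * 15 = 345 for all n.
So R = 1/345 = 1/345.

1/345


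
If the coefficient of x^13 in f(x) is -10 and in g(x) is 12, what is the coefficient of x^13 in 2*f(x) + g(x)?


Scalar multiplication scales coefficients: 2 * -10 = -20.
Then add the g coefficient: -20 + 12
= -8

-8


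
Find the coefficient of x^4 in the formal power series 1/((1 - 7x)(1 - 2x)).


By partial fractions or Cauchy convolution:
The coefficient equals sum_{k=0}^{4} 7^k * 2^(4-k).
= 3355

3355


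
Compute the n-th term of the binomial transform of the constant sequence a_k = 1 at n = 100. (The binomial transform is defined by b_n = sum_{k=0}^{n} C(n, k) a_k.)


With a_k = 1 for all k, b_n = sum_{k=0}^{n} C(n, k) = 2^n by the binomial theorem.
For n = 100: 2^100 = 1267650600228229401496703205376.

1267650600228229401496703205376


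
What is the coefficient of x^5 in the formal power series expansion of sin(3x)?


The Maclaurin series is sin(t) = sum_{k>=0} (-1)^k t^(2k+1) / (2k+1)!, so substituting t = 3x, only odd powers of x are nonzero, with coefficient of x^(2k+1) equal to (-1)^k 3^(2k+1) / (2k+1)!.
Write 5 = 2*2 + 1, giving the coefficient (-1)^2 * 3^5 / 5! = 243/120 = 81/40.

81/40


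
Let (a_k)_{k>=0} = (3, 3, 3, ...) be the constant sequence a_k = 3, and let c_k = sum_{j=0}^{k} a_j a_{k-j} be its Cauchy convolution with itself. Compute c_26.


Since a_j = 3 for all j >= 0, the convolution sum becomes
c_k = sum_{j=0}^{k} 3 * 3 = 9 * (k + 1).
Equivalently, the generating function of (a_k) is 3/(1 - x) and its square is 9/(1 - x)^2 = sum_{k>=0} 9(k + 1) x^k.
For k = 26: 9 * 27 = 243.

243


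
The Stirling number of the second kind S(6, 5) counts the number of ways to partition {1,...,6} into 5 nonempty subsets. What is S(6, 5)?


Using the explicit formula S(n,k) = (1/k!) sum_{j=0}^{k} (-1)^(k-j) C(k,j) j^n:
S(6, 5) = 15
Equivalently, S(n,k) is n! times the coefficient of x^n in the EGF (e^x - 1)^k / k!.

15


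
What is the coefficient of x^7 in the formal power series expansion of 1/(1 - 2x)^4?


The general identity 1/(1 - c x)^r = sum_{k>=0} c^k C(k + r - 1, r - 1) x^k follows by substituting y = c x into 1/(1 - y)^r = sum_{k>=0} C(k + r - 1, r - 1) y^k.
For c = 2, r = 4, k = 7:
2^7 * C(10, 3) = 128 * 120 = 15360.

15360


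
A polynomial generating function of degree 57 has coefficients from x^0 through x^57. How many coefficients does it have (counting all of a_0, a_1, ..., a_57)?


A polynomial of degree 57 takes the form a_0 + a_1 x + ... + a_57 x^57.
The number of coefficients is 57 + 1 = 58.

58


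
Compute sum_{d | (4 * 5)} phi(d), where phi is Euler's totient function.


First, 4 * 5 = 20. One classical identity is sum_{d | n} phi(d) = n (each k in [1, n] has a unique gcd with n, and among the k's with gcd(k, n) = n/d there are phi(d) of them). So the sum equals 20. We also verify directly:
Divisors of 20: 1, 2, 4, 5, 10, 20.
phi values: 1, 1, 2, 4, 4, 8.
Sum = 20.

20


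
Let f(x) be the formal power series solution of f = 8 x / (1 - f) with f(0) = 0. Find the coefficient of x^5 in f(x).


Apply Lagrange inversion: f = 8 x * phi(f) with phi(t) = 1/(1 - t), so
[x^n] f = 8^n * (1/n) [t^(n-1)] phi(t)^n = 8^n * (1/n) [t^(n-1)] (1 - t)^(-n) = 8^n * (1/n) C(2n - 2, n - 1) = 8^n * C_{n-1}.
For n = 5: C_4 = C(8, 4) / 5 = 70/5 = 14.
With the 8^5 = 32768 factor, the coefficient is 32768 * 14 = 458752.

458752


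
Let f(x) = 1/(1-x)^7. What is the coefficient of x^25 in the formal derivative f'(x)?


Differentiate: d/dx [ 1/(1-x)^r ] = r / (1-x)^(r+1).
Here r = 7, so f'(x) = 7 / (1-x)^8.
The expansion of 1/(1-x)^(r+1) has coefficient of x^n equal to C(n+r, r).
So the coefficient of x^25 in f'(x) is
7 * C(32, 7) = 7 * 3365856 = 23560992

23560992


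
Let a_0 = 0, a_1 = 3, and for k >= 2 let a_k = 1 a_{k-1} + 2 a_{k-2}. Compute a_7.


Iterating the recurrence forward:
a_0 = 0
a_1 = 3
a_2 = 1*3 + 2*0 = 3
a_3 = 1*3 + 2*3 = 9
a_4 = 1*9 + 2*3 = 15
a_5 = 1*15 + 2*9 = 33
a_6 = 1*33 + 2*15 = 63
a_7 = 1*63 + 2*33 = 129
So a_7 = 129.

129


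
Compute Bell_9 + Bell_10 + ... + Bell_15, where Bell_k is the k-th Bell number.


Recall Bell_k counts set partitions of a k-set (with Bell_0 = 1 by convention).
Bell_9 through Bell_15: 21147, 115975, 678570, 4213597, 27644437, 190899322, 1382958545
Sum = 21147 + 115975 + 678570 + 4213597 + 27644437 + 190899322 + 1382958545 = 1606531593.

1606531593


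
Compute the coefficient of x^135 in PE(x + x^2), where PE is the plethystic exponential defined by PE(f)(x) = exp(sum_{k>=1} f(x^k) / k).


With f(x) = x + x^2, the exponent is sum_{k>=1} (x^k + x^(2k)) / k = -ln(1 - x) - ln(1 - x^2). Exponentiating:
PE(x + x^2) = 1 / ((1 - x)(1 - x^2)).
This is the generating function for partitions of n into parts of size 1 or 2. The number of 2's can be any j in 0..67, and the rest are 1's, so
[x^135] = floor(135/2) + 1 = 68.

68


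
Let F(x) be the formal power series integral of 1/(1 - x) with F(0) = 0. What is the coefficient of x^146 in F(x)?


1/(1 - x) = sum_{k>=0} x^k. Integrating termwise and using F(0) = 0 gives
F(x) = sum_{k>=0} x^(k+1) / (k+1) = sum_{m>=1} x^m / m = -ln(1 - x).
So the coefficient of x^146 is 1/146 = 1/146.

1/146


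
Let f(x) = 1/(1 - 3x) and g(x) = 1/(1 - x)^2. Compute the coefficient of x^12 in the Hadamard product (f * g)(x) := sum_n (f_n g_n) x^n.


f has coefficients f_k = 3^k. For g = 1/(1 - x)^2 the coefficient is g_k = C(k + 1, 1) = k + 1. The Hadamard coefficient is (f * g)_k = 3^k * (k + 1).
For k = 12: 3^12 * 13 = 531441 * 13 = 6908733.

6908733


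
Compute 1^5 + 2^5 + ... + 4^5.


This power sum has a closed form given by Faulhaber's formula
sum_{k=1}^{m} k^p = (1 / (p + 1)) * sum_{j=0}^{p} C(p + 1, j) B_j m^(p + 1 - j),
but for small m direct computation is fastest:
1 + 32 + 243 + 1024 = 1300.

1300


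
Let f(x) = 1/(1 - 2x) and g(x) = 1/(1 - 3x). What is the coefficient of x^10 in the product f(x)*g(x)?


The coefficient of x^n in f*g is the Cauchy product: sum_{k=0}^{n} a^k * b^(n-k).
With a=2, b=3, n=10:
sum_{k=0}^{10} 2^k * 3^(10-k)
= 175099

175099


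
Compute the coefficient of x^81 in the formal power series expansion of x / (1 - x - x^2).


Let f(x) = sum_{k>=0} a_k x^k. Multiplying f(x) * (1 - x - x^2) = x and matching coefficients gives a_0 = 0, a_1 = 1, and a_k = a_{k-1} + a_{k-2} for k >= 2. These are the Fibonacci numbers F_k.
Iterating from F_0 = 0, F_1 = 1:
F_0=0, F_1=1, F_2=1, F_3=2, F_4=3, F_5=5, F_6=8, F_7=13, F_8=21, F_9=34, ...
F_81 = 37889062373143906.

37889062373143906


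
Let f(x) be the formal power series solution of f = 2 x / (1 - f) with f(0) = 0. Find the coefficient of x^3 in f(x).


Apply Lagrange inversion: f = 2 x * phi(f) with phi(t) = 1/(1 - t), so
[x^n] f = 2^n * (1/n) [t^(n-1)] phi(t)^n = 2^n * (1/n) [t^(n-1)] (1 - t)^(-n) = 2^n * (1/n) C(2n - 2, n - 1) = 2^n * C_{n-1}.
For n = 3: C_2 = C(4, 2) / 3 = 6/3 = 2.
With the 2^3 = 8 factor, the coefficient is 8 * 2 = 16.

16


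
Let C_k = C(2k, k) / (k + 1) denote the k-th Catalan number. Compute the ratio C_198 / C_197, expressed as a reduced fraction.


Using C_k = (2k)! / (k! (k+1)!), the ratio C_{k+1}/C_k simplifies to
C_{k+1}/C_k = [(2k+2)! / ((k+1)! (k+2)!)] * [k! (k+1)! / (2k)!]
 = (2k+2)(2k+1) / ((k+1)(k+2)) = 2(2k+1) / (k+2).
For k = 197: 2(2*197 + 1) / (197 + 2) = 790/199 = 790/199.

790/199


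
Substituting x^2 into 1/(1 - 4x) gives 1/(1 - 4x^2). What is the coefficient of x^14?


The coefficient of x^(2m) in 1/(1 - 4x^2) is 4^m.
With n = 14 = 2*7, the coefficient is 4^7 = 16384.

16384


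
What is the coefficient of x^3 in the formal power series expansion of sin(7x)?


The Maclaurin series is sin(t) = sum_{k>=0} (-1)^k t^(2k+1) / (2k+1)!, so substituting t = 7x, only odd powers of x are nonzero, with coefficient of x^(2k+1) equal to (-1)^k 7^(2k+1) / (2k+1)!.
Write 3 = 2*1 + 1, giving the coefficient (-1)^1 * 7^3 / 3! = -343/6 = -343/6.

-343/6


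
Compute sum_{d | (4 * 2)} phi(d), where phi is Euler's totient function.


First, 4 * 2 = 8. One classical identity is sum_{d | n} phi(d) = n (each k in [1, n] has a unique gcd with n, and among the k's with gcd(k, n) = n/d there are phi(d) of them). So the sum equals 8. We also verify directly:
Divisors of 8: 1, 2, 4, 8.
phi values: 1, 1, 2, 4.
Sum = 8.

8


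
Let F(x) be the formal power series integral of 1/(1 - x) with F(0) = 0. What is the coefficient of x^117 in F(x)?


1/(1 - x) = sum_{k>=0} x^k. Integrating termwise and using F(0) = 0 gives
F(x) = sum_{k>=0} x^(k+1) / (k+1) = sum_{m>=1} x^m / m = -ln(1 - x).
So the coefficient of x^117 is 1/117 = 1/117.

1/117


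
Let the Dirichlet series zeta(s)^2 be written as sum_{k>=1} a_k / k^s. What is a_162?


The Dirichlet convolution of the constant function 1 with itself gives (1 * 1)(k) = sum_{d | k} 1 = d(k), the number of positive divisors of k.
Since zeta(s) = sum_{k>=1} 1/k^s, we have zeta(s)^2 = sum_{k>=1} d(k)/k^s, so a_k = d(k).
For k = 162: the divisors are 1, 2, 3, 6, 9, 18, 27, 54, 81, 162.
Count = 10.

10


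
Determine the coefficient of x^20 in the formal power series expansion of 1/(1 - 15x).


The geometric series identity gives 1/(1 - c x) = sum_{k>=0} c^k x^k, so the coefficient of x^k is c^k.
Here c = 15 and k = 20.
Computing: 15^20 = 332525673007965087890625

332525673007965087890625


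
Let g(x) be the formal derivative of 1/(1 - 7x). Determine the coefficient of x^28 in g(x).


Differentiate termwise: d/dx sum_{k>=0} 7^k x^k = sum_{k>=1} k 7^k x^(k-1) = sum_{j>=0} (j+1) 7^(j+1) x^j.
Equivalently, d/dx [1/(1 - 7x)] = 7/(1 - 7x)^2.
For j = 28: 29 * 7^29 = 29 * 3219905755813179726837607 = 93377266918582212078290603.

93377266918582212078290603


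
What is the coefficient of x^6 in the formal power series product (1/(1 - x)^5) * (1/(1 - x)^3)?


Combine the factors: (1/(1 - x)^5) * (1/(1 - x)^3) = 1/(1 - x)^8.
Then use 1/(1 - x)^r = sum_{k>=0} C(k + r - 1, r - 1) x^k with r = 8 and k = 6:
C(13, 7) = 1716.

1716


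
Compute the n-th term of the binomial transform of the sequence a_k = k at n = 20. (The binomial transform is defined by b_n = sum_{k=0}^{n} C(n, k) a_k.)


With a_k = k, b_n = sum_{k=0}^{n} C(n, k) k. Using k * C(n, k) = n * C(n-1, k-1) gives b_n = n * sum_{k>=1} C(n-1, k-1) = n * 2^(n-1).
For n = 20: 20 * 2^19 = 20 * 524288 = 10485760.

10485760


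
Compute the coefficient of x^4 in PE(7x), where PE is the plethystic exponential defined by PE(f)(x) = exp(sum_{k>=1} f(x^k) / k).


With f(x) = 7x, the exponent is sum_{k>=1} 7 x^k / k = 7 * (-ln(1 - x)). Exponentiating:
PE(7x) = exp(-7 ln(1 - x)) = 1/(1 - x)^7.
By the negative binomial expansion, [x^n] 1/(1 - x)^7 = C(n + 6, 6).
For n = 4: C(10, 6) = 210.

210


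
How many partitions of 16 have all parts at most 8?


Using the generating function (1-x)^(-1)(1-x^2)^(-1)...(1-x^8)^(-1),
the coefficient of x^16 counts these restricted partitions.
Result = 186

186


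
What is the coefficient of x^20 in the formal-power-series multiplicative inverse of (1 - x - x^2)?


Let the inverse be f(x) = sum_{k>=0} a_k x^k. From f(x) * (1 - x - x^2) = 1 and matching coefficients:
 x^0: a_0 = 1.
 x^1: a_1 - a_0 = 0, so a_1 = 1.
 x^k (k >= 2): a_k - a_{k-1} - a_{k-2} = 0, i.e. a_k = a_{k-1} + a_{k-2}.
This is the Fibonacci-type recurrence shifted so that a_0 = a_1 = 1.
Iterating: a_0=1, a_1=1, a_2=2, a_3=3, a_4=5, a_5=8, a_6=13, a_7=21, a_8=34, a_9=55, ...
a_20 = 10946.

10946


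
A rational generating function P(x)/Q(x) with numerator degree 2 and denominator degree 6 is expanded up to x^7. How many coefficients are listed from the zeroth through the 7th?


Expanding up to x^7 gives the coefficients for x^0, x^1, ..., x^7.
That is 7 + 1 = 8 coefficients in total.

8


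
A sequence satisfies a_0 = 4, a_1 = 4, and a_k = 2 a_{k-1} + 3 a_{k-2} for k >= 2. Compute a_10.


The characteristic equation is t^2 - 2 t - 3 = 0, with roots r_1 = 3 and r_2 = -1 (so c_1 = r_1 + r_2, c_2 = -r_1 r_2 as required).
One can use the closed form a_n = A r_1^n + B r_2^n, but direct iteration is more reliable:
a_0 = 4, a_1 = 4, a_2 = 20, a_3 = 52, a_4 = 164, a_5 = 484, a_6 = 1460, a_7 = 4372, a_8 = 13124, a_9 = 39364, a_10 = 118100.
So a_10 = 118100.

118100


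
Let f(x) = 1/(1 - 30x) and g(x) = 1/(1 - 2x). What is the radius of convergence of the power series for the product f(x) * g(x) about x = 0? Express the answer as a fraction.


The radius of 1/(1 - 30x) is 1/30 (nearest singularity at x = 1/30), and the radius of 1/(1 - 2x) is 1/2.
The product f(x)*g(x) = 1/((1 - 30x)(1 - 2x)) has singularities at both 1/30 and 1/2, so its radius of convergence is the distance to the nearest one:
min(1/30, 1/2) = 1/30.

1/30


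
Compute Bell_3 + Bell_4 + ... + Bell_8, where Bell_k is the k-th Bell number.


Recall Bell_k counts set partitions of a k-set (with Bell_0 = 1 by convention).
Bell_3 through Bell_8: 5, 15, 52, 203, 877, 4140
Sum = 5 + 15 + 52 + 203 + 877 + 4140 = 5292.

5292


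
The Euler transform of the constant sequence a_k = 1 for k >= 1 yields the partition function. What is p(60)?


The Euler transform converts the sequence a_k = 1 into the number of integer partitions.
Using the recurrence or dynamic programming:
p(60) = 966467

966467


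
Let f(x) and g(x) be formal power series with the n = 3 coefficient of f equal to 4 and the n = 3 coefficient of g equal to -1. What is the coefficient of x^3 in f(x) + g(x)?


Addition of formal power series is termwise.
The coefficient of x^3 in f + g = 4 + -1
= 3

3


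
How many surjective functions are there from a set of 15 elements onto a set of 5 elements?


By inclusion-exclusion on which target elements are missed, the number of surjections from an n-set onto a k-set is
surj(n, k) = sum_{j=0}^{k} (-1)^j C(k, j) (k - j)^n.
Equivalently surj(n, k) = k! * S(n, k), where S(n, k) is the Stirling number of the second kind.
For n = 15, k = 5:
S(15, 5) = 210766920, so
surj = 5! * 210766920 = 120 * 210766920 = 25292030400.

25292030400


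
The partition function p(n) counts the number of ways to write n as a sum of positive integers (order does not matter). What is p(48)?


Using the generating function prod_{k>=1} 1/(1-x^k), we compute p(48).
By dynamic programming over parts 1 through 48:
p(48) = 147273

147273


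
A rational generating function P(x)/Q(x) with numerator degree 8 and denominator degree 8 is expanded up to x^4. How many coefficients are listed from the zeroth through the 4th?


Expanding up to x^4 gives the coefficients for x^0, x^1, ..., x^4.
That is 4 + 1 = 5 coefficients in total.

5


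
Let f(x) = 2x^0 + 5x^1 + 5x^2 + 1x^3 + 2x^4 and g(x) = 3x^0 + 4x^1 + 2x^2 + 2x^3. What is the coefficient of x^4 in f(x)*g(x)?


Cauchy product at x^4:
5*2 + 5*2 + 1*4 + 2*3
= 30

30


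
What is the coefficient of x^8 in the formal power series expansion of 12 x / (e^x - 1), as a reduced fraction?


The exponential generating function for Bernoulli numbers is
x / (e^x - 1) = sum_{k>=0} B_k x^k / k!.
So the coefficient of x^8 in 12 x / (e^x - 1) is 12 B_8 / 8!.
Computing: B_8 = -1/30, 8! = 40320, giving
12 * -1/30 / 40320 = -1/100800.

-1/100800


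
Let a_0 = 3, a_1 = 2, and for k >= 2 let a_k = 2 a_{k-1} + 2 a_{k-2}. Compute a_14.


Iterating the recurrence forward:
a_0 = 3
a_1 = 2
a_2 = 2*2 + 2*3 = 10
a_3 = 2*10 + 2*2 = 24
a_4 = 2*24 + 2*10 = 68
a_5 = 2*68 + 2*24 = 184
a_6 = 2*184 + 2*68 = 504
a_7 = 2*504 + 2*184 = 1376
a_8 = 2*1376 + 2*504 = 3760
a_9 = 2*3760 + 2*1376 = 10272
a_10 = 2*10272 + 2*3760 = 28064
a_11 = 2*28064 + 2*10272 = 76672
a_12 = 2*76672 + 2*28064 = 209472
a_13 = 2*209472 + 2*76672 = 572288
a_14 = 2*572288 + 2*209472 = 1563520
So a_14 = 1563520.

1563520


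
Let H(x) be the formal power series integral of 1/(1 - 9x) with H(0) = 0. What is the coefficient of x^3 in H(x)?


1/(1 - 9x) = sum_{k>=0} 9^k x^k. Integrating termwise with H(0) = 0:
H(x) = sum_{k>=0} 9^k x^(k+1) / (k+1) = sum_{m>=1} 9^(m-1) x^m / m.
For m = 3: 9^2/3 = 81/3 = 27.

27


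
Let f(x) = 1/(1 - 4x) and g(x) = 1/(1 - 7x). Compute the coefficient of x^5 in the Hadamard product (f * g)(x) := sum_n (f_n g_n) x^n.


f has coefficients f_k = 4^k and g has coefficients g_k = 7^k, so the Hadamard product has coefficient (f*g)_k = 4^k * 7^k = 28^k.
For k = 5: 28^5 = 17210368.

17210368


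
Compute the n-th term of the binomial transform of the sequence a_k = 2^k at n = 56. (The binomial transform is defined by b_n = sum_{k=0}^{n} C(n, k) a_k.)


With a_k = 2^k, b_n = sum_{k=0}^{n} C(n, k) 2^k = (1 + 2)^n by the binomial theorem.
For n = 56: (1 + 2)^56 = 3^56 = 523347633027360537213511521.

523347633027360537213511521


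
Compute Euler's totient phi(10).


phi(n) counts integers in [1, n] coprime to n. Using the multiplicative formula phi(n) = n * prod_{p | n} (1 - 1/p):
10 = 2 * 5, so
phi(10) = 10 * (1 - 1/2) * (1 - 1/5) = 4.

4


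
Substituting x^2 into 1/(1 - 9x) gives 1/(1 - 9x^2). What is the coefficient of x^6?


The coefficient of x^(2m) in 1/(1 - 9x^2) is 9^m.
With n = 6 = 2*3, the coefficient is 9^3 = 729.

729


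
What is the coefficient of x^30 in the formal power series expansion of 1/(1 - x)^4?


The negative binomial / multiset identity is
1/(1 - x)^r = sum_{k>=0} C(k + r - 1, r - 1) x^k.
Here r = 4 and k = 30, so the coefficient is
C(30 + 3, 3) = C(33, 3)
= 5456

5456


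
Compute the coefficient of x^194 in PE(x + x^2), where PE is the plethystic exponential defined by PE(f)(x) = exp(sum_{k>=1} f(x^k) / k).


With f(x) = x + x^2, the exponent is sum_{k>=1} (x^k + x^(2k)) / k = -ln(1 - x) - ln(1 - x^2). Exponentiating:
PE(x + x^2) = 1 / ((1 - x)(1 - x^2)).
This is the generating function for partitions of n into parts of size 1 or 2. The number of 2's can be any j in 0..97, and the rest are 1's, so
[x^194] = floor(194/2) + 1 = 98.

98


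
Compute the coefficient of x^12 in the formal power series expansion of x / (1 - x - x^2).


Let f(x) = sum_{k>=0} a_k x^k. Multiplying f(x) * (1 - x - x^2) = x and matching coefficients gives a_0 = 0, a_1 = 1, and a_k = a_{k-1} + a_{k-2} for k >= 2. These are the Fibonacci numbers F_k.
Iterating from F_0 = 0, F_1 = 1:
F_0=0, F_1=1, F_2=1, F_3=2, F_4=3, F_5=5, F_6=8, F_7=13, F_8=21, F_9=34, ...
F_12 = 144.

144


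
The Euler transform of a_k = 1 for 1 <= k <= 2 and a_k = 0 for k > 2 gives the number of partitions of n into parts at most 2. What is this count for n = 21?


Partitions of 21 into parts at most 2:
Using generating function (1-x)^(-1)(1-x^2)^(-1),
the coefficient of x^21 = 11

11


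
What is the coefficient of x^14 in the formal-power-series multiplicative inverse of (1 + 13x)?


The inverse is 1/(1 + 13x). Apply the geometric identity 1/(1 - y) = sum_{k>=0} y^k with y = -13x:
1/(1 + 13x) = sum_{k>=0} (-13)^k x^k.
So the coefficient of x^14 is (-13)^14 = 3937376385699289.

3937376385699289


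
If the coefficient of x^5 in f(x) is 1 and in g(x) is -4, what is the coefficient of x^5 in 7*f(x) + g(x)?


Scalar multiplication scales coefficients: 7 * 1 = 7.
Then add the g coefficient: 7 + -4
= 3

3


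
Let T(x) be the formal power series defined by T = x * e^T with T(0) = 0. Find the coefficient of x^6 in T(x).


Apply the Lagrange inversion formula: if T = x * phi(T) with phi(t) = e^t, then
[x^n] T = (1/n) [t^(n-1)] phi(t)^n = (1/n) [t^(n-1)] e^(n t) = (1/n) * n^(n-1) / (n-1)! = n^(n-1) / n!.
When c = 1 this is the Cayley count of rooted labeled trees on n vertices, divided by n!.
For n = 6: 6^5 / 6! = 7776/720 = 54/5.

54/5


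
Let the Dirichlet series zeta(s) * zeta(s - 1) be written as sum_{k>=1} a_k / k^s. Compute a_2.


Convolution gives a_k = sum_{d | k} d * 1 = sum_{d | k} d = sigma(k), the sum of positive divisors of k.
For k = 2, the divisors are 1, 2, so
sigma(2) = 1 + 2 = 3.

3


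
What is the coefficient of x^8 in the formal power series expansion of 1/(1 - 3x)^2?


The general identity 1/(1 - c x)^r = sum_{k>=0} c^k C(k + r - 1, r - 1) x^k follows by substituting y = c x into 1/(1 - y)^r = sum_{k>=0} C(k + r - 1, r - 1) y^k.
For c = 3, r = 2, k = 8:
3^8 * C(9, 1) = 6561 * 9 = 59049.

59049


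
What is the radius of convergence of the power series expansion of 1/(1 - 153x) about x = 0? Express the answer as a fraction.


Expanding 1/(1 - 153x) = sum_{k>=0} 153^k x^k, the series converges when |153x| < 1, i.e., |x| < 1/153.
So the radius of convergence is 1/153 = 1/153.

1/153
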